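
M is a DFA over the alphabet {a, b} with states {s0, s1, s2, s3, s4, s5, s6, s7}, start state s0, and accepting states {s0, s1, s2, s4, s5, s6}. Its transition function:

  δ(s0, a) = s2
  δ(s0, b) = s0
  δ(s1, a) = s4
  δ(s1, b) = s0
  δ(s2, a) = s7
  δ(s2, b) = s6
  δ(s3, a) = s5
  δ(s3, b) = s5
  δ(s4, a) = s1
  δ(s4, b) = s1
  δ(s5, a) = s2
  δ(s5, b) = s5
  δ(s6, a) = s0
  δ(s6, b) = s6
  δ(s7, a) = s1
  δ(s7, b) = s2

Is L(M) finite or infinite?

infinite

State s0 is reachable from the start and can reach an accepting state, and it lies on the cycle s0 → s0.
Traversing that cycle any number of times yields accepted strings of unbounded length, so the language is infinite.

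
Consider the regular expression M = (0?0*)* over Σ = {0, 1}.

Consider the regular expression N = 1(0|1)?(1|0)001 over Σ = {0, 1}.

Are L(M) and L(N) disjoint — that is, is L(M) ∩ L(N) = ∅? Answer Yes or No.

Yes

Converting the expression M to a DFA (subset construction, then merging equivalent states) gives the minimal DFA with states {m0, m1}, start state m0, accepting states {m0} and transitions m0: 0→m0, 1→m1; m1: 0→m1, 1→m1.
Converting the expression N to a DFA (subset construction, then merging equivalent states) gives the minimal DFA with states {n0, n1, n2, n3, n4, n5, n6, n7, n8, n9}, start state n0, accepting states {n9} and transitions n0: 0→n1, 1→n2; n1: 0→n1, 1→n1; n2: 0→n3, 1→n3; n3: 0→n4, 1→n5; n4: 0→n6, 1→n1; n5: 0→n7, 1→n1; n6: 0→n8, 1→n9; n7: 0→n8, 1→n1; n8: 0→n1, 1→n9; n9: 0→n1, 1→n1.
Exploring the product automaton M × N from the start pair (m0, n0), following both machines on each input symbol, reaches 11 state pairs: (m0, n0), (m0, n1), (m1, n2), (m1, n1), (m1, n3), (m1, n4), (m1, n5), (m1, n6), (m1, n7), (m1, n8), (m1, n9).
M accepts in {m0} and N accepts in {n9}; no reachable pair has both components accepting, so no string drives both machines to acceptance simultaneously and L(M) ∩ L(N) = ∅.
So no string is accepted by both, and the intersection is empty.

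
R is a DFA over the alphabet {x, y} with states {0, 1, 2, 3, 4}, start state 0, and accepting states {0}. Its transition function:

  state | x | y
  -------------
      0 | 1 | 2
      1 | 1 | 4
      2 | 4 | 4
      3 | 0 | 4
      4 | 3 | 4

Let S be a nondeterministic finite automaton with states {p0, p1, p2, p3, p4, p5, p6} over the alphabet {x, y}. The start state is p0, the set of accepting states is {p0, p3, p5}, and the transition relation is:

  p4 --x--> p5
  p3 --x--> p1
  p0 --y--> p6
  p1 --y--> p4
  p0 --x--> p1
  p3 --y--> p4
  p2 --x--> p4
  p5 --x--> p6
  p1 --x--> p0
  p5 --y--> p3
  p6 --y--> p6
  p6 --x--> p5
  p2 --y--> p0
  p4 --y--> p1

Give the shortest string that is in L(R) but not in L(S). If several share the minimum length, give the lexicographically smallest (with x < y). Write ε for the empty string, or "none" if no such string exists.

The string xyxx is accepted by R but not by S.
No shorter string lies in the difference, and xyxx is the lexicographically first length-4 string in L(R) \ L(S).

xyxx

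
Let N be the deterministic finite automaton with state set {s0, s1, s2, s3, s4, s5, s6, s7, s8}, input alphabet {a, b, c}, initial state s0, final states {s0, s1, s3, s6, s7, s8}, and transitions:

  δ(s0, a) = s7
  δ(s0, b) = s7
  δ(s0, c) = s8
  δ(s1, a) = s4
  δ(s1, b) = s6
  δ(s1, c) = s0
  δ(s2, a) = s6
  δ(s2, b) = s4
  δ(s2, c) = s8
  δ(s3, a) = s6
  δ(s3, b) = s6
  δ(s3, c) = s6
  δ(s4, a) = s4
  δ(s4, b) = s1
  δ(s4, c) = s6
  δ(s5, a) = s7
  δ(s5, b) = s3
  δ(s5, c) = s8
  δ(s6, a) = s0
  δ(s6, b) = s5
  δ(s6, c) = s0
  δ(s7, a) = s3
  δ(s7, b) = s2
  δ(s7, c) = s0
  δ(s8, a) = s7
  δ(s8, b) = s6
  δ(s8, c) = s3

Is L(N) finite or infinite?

State s0 is reachable from the start and can reach an accepting state, and it lies on the cycle s0 → s8 → s3 → s6 → s0.
Traversing that cycle any number of times yields accepted strings of unbounded length, so the language is infinite.

infinite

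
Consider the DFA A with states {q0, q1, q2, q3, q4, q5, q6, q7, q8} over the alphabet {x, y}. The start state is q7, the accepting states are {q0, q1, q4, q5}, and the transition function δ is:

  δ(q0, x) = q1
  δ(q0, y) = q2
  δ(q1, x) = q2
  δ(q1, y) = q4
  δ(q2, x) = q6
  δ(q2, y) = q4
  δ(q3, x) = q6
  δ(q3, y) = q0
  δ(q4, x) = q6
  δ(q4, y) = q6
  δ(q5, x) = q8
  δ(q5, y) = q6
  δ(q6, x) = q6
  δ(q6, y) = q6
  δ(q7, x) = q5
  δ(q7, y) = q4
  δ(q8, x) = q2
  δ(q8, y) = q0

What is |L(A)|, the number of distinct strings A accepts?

The useful subgraph on states {q0, q1, q2, q4, q5, q7, q8} is acyclic, so L(A) is finite; the longest accepting path visits 7 useful states, giving maximum string length 6.
Counting accepting paths from q7 by length: 2 of length 1, 1 of length 3, 2 of length 4, 2 of length 5, 1 of length 6. Total 8.

8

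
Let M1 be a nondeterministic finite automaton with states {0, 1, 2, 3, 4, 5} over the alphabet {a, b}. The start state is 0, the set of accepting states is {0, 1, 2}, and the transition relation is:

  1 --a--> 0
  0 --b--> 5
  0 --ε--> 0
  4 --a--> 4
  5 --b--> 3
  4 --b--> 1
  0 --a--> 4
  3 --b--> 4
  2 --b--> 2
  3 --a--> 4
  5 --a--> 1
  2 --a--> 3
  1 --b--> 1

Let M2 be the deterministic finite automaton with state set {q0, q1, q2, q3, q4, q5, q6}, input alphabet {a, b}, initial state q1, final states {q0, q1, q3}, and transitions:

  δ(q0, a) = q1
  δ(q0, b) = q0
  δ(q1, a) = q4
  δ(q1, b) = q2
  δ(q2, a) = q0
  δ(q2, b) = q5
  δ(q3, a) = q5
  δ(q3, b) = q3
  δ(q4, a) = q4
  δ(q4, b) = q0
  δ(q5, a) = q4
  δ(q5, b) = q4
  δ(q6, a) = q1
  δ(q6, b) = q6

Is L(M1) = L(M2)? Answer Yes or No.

Exploring the product automaton M1 × M2 from the start pair (0, q1), following both machines on each input symbol, reaches 5 state pairs: (0, q1), (4, q4), (5, q2), (1, q0), (3, q5).
M1 accepts in {0, 1, 2} and M2 accepts in {q0, q1, q3}. In every reachable pair the two components are either both accepting — (0, q1), (1, q0) — or both non-accepting, so no string is accepted by exactly one of the machines: L(M1) \ L(M2) and L(M2) \ L(M1) are both empty.
Hence every string is accepted by M1 iff it is accepted by M2, and the two languages coincide.

Yes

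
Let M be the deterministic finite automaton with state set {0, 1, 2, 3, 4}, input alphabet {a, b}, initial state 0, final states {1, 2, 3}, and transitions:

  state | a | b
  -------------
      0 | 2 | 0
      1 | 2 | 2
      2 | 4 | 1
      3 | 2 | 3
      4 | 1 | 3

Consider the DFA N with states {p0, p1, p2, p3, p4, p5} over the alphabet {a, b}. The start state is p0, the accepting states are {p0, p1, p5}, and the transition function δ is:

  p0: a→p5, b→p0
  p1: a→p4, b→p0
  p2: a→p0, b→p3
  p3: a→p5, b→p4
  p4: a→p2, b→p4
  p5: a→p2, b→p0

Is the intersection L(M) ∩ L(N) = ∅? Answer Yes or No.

The string a is accepted by both M and N.
Hence L(M) ∩ L(N) ≠ ∅.

No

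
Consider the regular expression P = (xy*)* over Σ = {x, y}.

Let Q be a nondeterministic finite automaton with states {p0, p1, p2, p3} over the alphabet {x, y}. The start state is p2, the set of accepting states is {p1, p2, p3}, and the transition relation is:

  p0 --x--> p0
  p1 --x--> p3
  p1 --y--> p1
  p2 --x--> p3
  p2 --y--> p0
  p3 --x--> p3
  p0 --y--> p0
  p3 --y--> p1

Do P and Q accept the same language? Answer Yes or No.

Converting the expression P to a DFA (subset construction, then merging equivalent states) gives the minimal DFA with states {r0, r1, r2}, start state r0, accepting states {r0, r1} and transitions r0: x→r1, y→r2; r1: x→r1, y→r1; r2: x→r2, y→r2.
Exploring the product automaton P × Q from the start pair (r0, p2), following both machines on each input symbol, reaches 4 state pairs: (r0, p2), (r1, p3), (r2, p0), (r1, p1).
P accepts in {r0, r1} and Q accepts in {p1, p2, p3}. In every reachable pair the two components are either both accepting — (r0, p2), (r1, p3), (r1, p1) — or both non-accepting, so no string is accepted by exactly one of the machines: L(P) \ L(Q) and L(Q) \ L(P) are both empty.
Hence every string is accepted by P iff it is accepted by Q, and the two languages coincide.

Yes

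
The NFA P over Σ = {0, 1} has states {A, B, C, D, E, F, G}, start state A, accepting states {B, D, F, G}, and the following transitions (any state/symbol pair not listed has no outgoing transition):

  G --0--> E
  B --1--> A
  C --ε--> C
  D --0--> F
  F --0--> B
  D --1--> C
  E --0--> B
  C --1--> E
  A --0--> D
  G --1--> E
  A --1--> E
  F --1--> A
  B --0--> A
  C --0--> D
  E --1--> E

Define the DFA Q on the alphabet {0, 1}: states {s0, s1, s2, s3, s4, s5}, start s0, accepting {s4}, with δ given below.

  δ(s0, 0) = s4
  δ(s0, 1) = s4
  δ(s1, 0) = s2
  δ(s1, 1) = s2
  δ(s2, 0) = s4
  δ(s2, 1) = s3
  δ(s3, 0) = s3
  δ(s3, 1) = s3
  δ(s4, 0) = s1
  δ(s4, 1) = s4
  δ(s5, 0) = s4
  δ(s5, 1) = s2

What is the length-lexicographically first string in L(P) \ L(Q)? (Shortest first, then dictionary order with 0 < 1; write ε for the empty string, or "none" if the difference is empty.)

00

The string 00 is accepted by P but not by Q.
No shorter string lies in the difference, and 00 is the lexicographically first length-2 string in L(P) \ L(Q).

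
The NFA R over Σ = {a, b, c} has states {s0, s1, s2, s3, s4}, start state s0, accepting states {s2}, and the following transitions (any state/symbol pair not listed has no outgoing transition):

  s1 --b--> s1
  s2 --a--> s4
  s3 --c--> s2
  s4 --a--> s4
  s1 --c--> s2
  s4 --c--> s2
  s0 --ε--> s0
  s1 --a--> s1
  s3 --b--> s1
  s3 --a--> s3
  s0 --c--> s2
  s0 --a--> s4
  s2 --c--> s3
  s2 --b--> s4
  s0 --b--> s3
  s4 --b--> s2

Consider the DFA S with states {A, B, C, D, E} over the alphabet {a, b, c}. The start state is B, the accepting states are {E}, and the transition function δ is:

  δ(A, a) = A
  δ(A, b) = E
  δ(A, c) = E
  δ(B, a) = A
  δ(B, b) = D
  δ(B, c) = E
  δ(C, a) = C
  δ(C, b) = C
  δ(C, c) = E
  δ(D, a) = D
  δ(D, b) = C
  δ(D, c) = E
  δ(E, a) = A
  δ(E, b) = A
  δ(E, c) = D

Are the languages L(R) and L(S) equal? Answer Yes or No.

Exploring the product automaton R × S from the start pair (s0, B), following both machines on each input symbol, reaches 5 state pairs: (s0, B), (s4, A), (s3, D), (s2, E), (s1, C).
R accepts in {s2} and S accepts in {E}. In every reachable pair the two components are either both accepting — (s2, E) — or both non-accepting, so no string is accepted by exactly one of the machines: L(R) \ L(S) and L(S) \ L(R) are both empty.
Hence every string is accepted by R iff it is accepted by S, and the two languages coincide.

Yes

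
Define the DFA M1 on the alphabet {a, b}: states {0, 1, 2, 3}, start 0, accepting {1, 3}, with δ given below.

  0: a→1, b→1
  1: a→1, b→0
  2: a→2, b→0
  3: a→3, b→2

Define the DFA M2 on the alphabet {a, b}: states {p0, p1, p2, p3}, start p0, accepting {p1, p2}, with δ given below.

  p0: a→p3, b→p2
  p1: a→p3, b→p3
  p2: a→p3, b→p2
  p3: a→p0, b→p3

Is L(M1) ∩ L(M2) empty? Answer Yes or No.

The string b is accepted by both M1 and M2.
Hence L(M1) ∩ L(M2) ≠ ∅.

No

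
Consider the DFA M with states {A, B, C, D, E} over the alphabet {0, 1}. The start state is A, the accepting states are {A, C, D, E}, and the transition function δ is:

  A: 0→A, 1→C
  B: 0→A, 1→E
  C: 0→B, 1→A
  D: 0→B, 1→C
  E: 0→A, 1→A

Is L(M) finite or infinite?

infinite

State A is reachable from the start and can reach an accepting state, and it lies on the cycle A → A.
Traversing that cycle any number of times yields accepted strings of unbounded length, so the language is infinite.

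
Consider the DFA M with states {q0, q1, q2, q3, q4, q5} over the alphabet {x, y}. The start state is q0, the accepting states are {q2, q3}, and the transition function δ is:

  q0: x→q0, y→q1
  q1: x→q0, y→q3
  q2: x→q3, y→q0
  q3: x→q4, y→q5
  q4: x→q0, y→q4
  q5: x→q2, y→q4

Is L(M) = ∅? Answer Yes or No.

No

The string yy is accepted: the run q0 → q1 → q3 ends in the accepting state q3.
Since at least one string is accepted, L(M) is not empty.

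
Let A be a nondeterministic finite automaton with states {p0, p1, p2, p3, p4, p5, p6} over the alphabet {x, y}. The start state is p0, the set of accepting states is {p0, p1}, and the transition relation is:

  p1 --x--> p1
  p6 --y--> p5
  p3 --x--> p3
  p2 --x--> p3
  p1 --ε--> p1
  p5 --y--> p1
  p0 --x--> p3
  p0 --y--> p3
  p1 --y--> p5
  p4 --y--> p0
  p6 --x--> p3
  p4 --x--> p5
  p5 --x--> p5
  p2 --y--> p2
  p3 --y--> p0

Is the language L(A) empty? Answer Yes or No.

The empty string ε is accepted: the run p0 ends in the accepting state p0.
Since at least one string is accepted, L(A) is not empty.

No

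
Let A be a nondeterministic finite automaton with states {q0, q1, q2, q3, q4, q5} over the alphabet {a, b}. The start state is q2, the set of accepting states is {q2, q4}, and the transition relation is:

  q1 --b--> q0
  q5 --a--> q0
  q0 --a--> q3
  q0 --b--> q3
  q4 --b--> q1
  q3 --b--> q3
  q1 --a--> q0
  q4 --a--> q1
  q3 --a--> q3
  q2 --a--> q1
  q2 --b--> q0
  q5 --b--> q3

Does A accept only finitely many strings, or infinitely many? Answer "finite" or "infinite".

The useful states (reachable from q2 and able to reach an accepting state) are {q2}.
Restricted to these states the transition graph has no cycle, so every accepting path has bounded length and L is finite.

finite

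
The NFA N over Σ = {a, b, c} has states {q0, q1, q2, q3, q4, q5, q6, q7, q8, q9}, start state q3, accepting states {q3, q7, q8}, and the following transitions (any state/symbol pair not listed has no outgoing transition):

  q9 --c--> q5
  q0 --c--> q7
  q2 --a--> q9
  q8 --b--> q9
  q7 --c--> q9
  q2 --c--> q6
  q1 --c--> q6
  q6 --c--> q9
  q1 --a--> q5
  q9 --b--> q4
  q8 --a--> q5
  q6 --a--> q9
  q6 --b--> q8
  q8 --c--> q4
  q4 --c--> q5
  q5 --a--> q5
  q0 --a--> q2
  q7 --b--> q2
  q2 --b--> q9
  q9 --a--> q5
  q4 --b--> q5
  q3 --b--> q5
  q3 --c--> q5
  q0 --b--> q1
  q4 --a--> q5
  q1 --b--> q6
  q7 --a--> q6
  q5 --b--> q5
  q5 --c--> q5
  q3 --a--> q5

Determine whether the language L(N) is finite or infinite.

finite

The useful states (reachable from q3 and able to reach an accepting state) are {q3}.
Restricted to these states the transition graph has no cycle, so every accepting path has bounded length and L is finite.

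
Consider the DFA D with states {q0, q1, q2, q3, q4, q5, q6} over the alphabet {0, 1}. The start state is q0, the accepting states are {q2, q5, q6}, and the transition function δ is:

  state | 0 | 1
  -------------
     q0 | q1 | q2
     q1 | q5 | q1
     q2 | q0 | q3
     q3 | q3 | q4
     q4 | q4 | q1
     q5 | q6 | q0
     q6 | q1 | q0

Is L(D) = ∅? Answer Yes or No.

The string 1 is accepted: the run q0 → q2 ends in the accepting state q2.
Since at least one string is accepted, L(D) is not empty.

No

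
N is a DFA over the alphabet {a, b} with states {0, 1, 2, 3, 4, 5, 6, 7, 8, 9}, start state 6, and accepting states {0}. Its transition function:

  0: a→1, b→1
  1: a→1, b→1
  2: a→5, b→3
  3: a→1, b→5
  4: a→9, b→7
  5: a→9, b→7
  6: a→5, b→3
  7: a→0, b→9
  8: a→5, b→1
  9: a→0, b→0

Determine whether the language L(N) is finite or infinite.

finite

The useful states (reachable from 6 and able to reach an accepting state) are {0, 3, 5, 6, 7, 9}.
Restricted to these states the transition graph has no cycle, so every accepting path has bounded length and L is finite.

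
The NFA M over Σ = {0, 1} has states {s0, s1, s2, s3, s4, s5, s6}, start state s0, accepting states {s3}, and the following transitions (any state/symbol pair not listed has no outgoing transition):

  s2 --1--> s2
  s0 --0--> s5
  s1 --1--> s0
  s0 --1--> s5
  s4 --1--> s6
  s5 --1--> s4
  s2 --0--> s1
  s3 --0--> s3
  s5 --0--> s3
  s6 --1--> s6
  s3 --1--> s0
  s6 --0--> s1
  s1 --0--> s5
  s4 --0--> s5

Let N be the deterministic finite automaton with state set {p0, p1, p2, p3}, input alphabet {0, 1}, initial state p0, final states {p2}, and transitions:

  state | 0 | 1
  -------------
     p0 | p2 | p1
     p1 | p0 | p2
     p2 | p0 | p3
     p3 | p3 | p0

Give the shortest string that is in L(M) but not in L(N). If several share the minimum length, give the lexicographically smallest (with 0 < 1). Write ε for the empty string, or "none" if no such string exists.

00

The string 00 is accepted by M but not by N.
No shorter string lies in the difference, and 00 is the lexicographically first length-2 string in L(M) \ L(N).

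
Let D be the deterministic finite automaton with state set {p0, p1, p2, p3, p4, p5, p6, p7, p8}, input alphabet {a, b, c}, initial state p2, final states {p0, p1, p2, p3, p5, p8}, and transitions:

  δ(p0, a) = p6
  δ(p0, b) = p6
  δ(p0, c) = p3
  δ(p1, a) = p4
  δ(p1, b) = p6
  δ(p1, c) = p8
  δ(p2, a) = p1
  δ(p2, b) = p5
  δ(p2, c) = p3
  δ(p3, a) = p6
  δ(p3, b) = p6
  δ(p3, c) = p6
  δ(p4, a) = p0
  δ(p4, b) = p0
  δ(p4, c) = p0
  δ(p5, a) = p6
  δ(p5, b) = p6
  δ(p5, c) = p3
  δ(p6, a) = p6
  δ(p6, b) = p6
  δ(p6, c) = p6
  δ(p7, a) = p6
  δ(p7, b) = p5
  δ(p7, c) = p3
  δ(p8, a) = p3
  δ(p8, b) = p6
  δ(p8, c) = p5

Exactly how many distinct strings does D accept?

15

The useful subgraph on states {p0, p1, p2, p3, p4, p5, p8} is acyclic, so L(D) is finite; the longest accepting path visits 5 useful states, giving maximum string length 4.
Counting accepting paths from p2 by length: 1 of length 0, 3 of length 1, 2 of length 2, 5 of length 3, 4 of length 4. Total 15.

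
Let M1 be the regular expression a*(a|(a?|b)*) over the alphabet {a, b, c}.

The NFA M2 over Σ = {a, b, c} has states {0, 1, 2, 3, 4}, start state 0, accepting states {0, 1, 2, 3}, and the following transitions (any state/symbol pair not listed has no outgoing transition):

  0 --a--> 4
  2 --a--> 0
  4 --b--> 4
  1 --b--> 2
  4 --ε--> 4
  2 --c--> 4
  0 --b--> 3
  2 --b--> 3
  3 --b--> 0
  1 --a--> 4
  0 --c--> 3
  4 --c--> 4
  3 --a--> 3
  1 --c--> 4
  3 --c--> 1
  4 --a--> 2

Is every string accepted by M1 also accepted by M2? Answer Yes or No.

The string a is in L(M1) but not in L(M2).
So L(M1) ⊄ L(M2).

No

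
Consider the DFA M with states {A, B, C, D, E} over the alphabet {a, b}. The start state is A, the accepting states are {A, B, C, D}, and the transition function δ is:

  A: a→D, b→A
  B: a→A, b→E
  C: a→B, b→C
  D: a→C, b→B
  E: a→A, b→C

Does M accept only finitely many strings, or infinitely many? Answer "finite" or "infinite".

infinite

State A is reachable from the start and can reach an accepting state, and it lies on the cycle A → A.
Traversing that cycle any number of times yields accepted strings of unbounded length, so the language is infinite.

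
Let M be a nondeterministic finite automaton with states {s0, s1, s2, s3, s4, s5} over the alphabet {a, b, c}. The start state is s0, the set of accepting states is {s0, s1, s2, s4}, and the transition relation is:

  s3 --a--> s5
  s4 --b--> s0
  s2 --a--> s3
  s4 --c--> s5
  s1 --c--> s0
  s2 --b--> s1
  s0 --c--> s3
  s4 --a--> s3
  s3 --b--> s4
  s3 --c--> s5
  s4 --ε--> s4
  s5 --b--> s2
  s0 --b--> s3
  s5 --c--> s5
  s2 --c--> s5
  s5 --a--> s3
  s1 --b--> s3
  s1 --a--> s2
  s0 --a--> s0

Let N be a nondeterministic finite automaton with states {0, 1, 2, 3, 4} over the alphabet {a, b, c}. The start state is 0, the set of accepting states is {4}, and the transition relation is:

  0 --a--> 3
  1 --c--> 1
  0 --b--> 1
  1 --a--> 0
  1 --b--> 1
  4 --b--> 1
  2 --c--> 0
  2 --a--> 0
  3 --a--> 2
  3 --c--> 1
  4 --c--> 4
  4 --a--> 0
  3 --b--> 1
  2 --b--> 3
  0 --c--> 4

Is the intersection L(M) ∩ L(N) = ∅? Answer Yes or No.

Yes

Exploring the product automaton M × N from the start pair (s0, 0), following both machines on each input symbol, reaches 20 state pairs: (s0, 0), (s0, 3), (s3, 1), (s3, 4), (s0, 2), (s5, 0), (s4, 1), (s5, 1), (s5, 4), (s3, 3), (s3, 0), (s2, 1), (s0, 1), (s5, 2), (s5, 3), (s1, 1), (s2, 3), (s3, 2), (s2, 0), (s4, 3).
M accepts in {s0, s1, s2, s4} and N accepts in {4}; no reachable pair has both components accepting, so no string drives both machines to acceptance simultaneously and L(M) ∩ L(N) = ∅.
So no string is accepted by both, and the intersection is empty.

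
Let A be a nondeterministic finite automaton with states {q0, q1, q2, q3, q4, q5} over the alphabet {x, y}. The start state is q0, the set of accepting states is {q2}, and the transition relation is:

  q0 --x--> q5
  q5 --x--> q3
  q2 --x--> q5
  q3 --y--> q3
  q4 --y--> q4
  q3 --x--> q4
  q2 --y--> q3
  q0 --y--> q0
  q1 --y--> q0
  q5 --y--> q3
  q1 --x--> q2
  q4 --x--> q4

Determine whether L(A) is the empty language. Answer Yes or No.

The states reachable from the start state are {q0, q3, q4, q5}.
None of the accepting states {q2} is reachable, so no string is accepted and L(A) = ∅.

Yes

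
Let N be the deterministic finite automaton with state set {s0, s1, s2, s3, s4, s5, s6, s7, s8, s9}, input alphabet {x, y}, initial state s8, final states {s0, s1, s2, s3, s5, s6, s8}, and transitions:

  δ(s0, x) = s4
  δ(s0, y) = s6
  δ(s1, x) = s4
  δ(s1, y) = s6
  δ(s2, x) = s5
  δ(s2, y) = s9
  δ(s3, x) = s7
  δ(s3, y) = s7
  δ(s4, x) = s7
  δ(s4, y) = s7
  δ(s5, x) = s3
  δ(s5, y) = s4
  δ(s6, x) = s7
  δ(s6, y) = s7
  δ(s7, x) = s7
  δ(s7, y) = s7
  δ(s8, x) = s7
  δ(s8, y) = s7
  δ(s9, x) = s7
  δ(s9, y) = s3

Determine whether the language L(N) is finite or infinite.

finite

The useful states (reachable from s8 and able to reach an accepting state) are {s8}.
Restricted to these states the transition graph has no cycle, so every accepting path has bounded length and L is finite.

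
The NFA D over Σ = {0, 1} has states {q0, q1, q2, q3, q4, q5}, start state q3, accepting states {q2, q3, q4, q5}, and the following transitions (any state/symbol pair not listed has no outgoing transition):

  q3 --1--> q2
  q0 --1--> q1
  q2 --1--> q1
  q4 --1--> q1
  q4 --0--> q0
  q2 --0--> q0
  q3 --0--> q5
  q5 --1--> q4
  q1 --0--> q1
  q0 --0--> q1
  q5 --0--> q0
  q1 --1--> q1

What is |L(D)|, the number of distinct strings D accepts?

The useful subgraph on states {q2, q3, q4, q5} is acyclic, so L(D) is finite; the longest accepting path visits 3 useful states, giving maximum string length 2.
Counting accepting paths from q3 by length: 1 of length 0, 2 of length 1, 1 of length 2. Total 4.

4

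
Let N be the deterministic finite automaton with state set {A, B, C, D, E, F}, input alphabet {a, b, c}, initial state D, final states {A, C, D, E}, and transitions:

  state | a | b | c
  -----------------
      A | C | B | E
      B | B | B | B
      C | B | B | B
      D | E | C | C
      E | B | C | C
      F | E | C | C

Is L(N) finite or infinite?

finite

The useful states (reachable from D and able to reach an accepting state) are {C, D, E}.
Restricted to these states the transition graph has no cycle, so every accepting path has bounded length and L is finite.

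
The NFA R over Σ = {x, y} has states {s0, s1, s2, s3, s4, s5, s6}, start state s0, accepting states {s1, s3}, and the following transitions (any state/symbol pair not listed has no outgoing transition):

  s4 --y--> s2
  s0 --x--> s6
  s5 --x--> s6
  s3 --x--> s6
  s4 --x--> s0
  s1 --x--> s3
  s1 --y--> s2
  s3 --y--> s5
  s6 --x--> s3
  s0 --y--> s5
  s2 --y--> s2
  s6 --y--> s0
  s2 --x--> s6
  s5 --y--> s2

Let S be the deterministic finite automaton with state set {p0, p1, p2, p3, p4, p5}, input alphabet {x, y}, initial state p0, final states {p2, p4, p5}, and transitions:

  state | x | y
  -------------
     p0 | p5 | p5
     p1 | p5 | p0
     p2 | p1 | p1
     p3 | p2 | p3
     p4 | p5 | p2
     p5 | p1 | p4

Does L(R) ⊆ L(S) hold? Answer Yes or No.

No

The string xx is in L(R) but not in L(S).
So L(R) ⊄ L(S).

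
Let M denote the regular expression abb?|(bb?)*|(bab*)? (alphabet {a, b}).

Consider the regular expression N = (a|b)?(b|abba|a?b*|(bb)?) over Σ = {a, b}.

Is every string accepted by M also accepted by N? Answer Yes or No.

Yes

Converting the expression M to a DFA (subset construction, then merging equivalent states) gives the minimal DFA with states {m0, m1, m2, m3, m4, m5, m6}, start state m0, accepting states {m0, m2, m4, m5, m6} and transitions m0: a→m1, b→m2; m1: a→m3, b→m4; m2: a→m5, b→m5; m3: a→m3, b→m3; m4: a→m3, b→m6; m5: a→m3, b→m5; m6: a→m3, b→m3.
Converting the expression N to a DFA (subset construction, then merging equivalent states) gives the minimal DFA with states {n0, n1, n2, n3, n4, n5, n6, n7, n8}, start state n0, accepting states {n0, n1, n2, n3, n4, n5, n7, n8} and transitions n0: a→n1, b→n2; n1: a→n3, b→n4; n2: a→n3, b→n5; n3: a→n6, b→n4; n4: a→n6, b→n7; n5: a→n6, b→n5; n6: a→n6, b→n6; n7: a→n8, b→n5; n8: a→n6, b→n6.
Exploring the product automaton M × N from the start pair (m0, n0), following both machines on each input symbol, reaches 15 state pairs: (m0, n0), (m1, n1), (m2, n2), (m3, n3), (m4, n4), (m5, n3), (m5, n5), (m3, n6), (m3, n4), (m6, n7), (m5, n4), (m3, n7), (m3, n8), (m3, n5), (m5, n7).
M accepts in {m0, m2, m4, m5, m6} and N accepts in {n0, n1, n2, n3, n4, n5, n7, n8}. The reachable pairs whose M-component is accepting are (m0, n0), (m2, n2), (m4, n4), (m5, n3), (m5, n5), (m6, n7), (m5, n4), (m5, n7); in each of them the N-component is accepting too, so the product for L(M) \ L(N) (M-component accepting, N-component rejecting) has no reachable accepting pair and the difference is empty.
Hence every string in L(M) is also in L(N).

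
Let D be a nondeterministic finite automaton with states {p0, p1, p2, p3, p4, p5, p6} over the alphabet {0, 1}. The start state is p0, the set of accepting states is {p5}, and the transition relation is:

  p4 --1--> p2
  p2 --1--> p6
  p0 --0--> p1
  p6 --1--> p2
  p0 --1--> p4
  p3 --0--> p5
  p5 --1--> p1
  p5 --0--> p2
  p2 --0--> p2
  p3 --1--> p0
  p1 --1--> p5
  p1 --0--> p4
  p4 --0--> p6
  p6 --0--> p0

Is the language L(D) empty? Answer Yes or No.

No

The string 01 is accepted: the run p0 → p1 → p5 ends in the accepting state p5.
Since at least one string is accepted, L(D) is not empty.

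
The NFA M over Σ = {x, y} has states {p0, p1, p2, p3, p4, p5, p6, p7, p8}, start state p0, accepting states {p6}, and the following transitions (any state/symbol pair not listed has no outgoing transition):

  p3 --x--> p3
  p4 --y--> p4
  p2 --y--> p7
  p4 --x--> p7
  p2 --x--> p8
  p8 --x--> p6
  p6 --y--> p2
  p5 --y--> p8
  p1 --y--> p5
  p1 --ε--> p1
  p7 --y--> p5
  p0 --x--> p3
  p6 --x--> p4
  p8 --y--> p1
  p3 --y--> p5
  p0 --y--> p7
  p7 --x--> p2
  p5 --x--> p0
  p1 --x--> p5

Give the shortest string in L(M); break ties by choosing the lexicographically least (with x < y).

A breadth-first search from p0 reaches an accepting state first via the path p0 → p3 → p5 → p8 → p6 on input xyyx.
No string of length < 4 is accepted (BFS exhausts all shorter strings without reaching an accepting state), and xyyx is the lexicographically least accepting string of length 4.

xyyx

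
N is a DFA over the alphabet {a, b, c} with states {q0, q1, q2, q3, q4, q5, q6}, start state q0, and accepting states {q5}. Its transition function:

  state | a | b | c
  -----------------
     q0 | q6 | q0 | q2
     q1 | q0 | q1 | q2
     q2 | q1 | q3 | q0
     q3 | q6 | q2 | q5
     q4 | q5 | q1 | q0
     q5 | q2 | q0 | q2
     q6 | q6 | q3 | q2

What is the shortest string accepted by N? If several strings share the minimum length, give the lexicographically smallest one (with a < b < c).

abc

A breadth-first search from q0 reaches an accepting state first via the path q0 → q6 → q3 → q5 on input abc.
No string of length < 3 is accepted (BFS exhausts all shorter strings without reaching an accepting state), and abc is the lexicographically least accepting string of length 3.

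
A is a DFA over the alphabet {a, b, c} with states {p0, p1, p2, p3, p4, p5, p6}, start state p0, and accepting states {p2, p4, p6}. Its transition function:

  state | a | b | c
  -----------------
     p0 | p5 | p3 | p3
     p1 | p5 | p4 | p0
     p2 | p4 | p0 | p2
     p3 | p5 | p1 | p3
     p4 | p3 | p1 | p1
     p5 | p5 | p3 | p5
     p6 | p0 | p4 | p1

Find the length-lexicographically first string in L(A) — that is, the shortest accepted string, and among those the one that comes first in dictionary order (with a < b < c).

bbb

A breadth-first search from p0 reaches an accepting state first via the path p0 → p3 → p1 → p4 on input bbb.
No string of length < 3 is accepted (BFS exhausts all shorter strings without reaching an accepting state), and bbb is the lexicographically least accepting string of length 3.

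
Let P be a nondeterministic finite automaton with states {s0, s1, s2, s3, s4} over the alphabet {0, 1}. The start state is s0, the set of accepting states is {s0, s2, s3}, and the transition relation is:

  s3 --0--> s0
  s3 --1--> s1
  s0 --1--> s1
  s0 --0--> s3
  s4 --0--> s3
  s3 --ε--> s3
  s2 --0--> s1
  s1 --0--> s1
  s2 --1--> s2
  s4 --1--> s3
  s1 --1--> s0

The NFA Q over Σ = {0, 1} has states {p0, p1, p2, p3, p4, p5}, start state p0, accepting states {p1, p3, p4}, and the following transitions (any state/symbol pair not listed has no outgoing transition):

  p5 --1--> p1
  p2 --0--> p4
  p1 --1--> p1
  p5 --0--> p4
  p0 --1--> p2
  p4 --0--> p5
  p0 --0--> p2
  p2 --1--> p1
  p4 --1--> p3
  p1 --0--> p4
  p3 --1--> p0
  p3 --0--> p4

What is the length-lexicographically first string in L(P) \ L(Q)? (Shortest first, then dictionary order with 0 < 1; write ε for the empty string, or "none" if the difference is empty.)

ε

The empty string ε is accepted by P but not by Q.
Since ε is the unique shortest string, it is the required witness.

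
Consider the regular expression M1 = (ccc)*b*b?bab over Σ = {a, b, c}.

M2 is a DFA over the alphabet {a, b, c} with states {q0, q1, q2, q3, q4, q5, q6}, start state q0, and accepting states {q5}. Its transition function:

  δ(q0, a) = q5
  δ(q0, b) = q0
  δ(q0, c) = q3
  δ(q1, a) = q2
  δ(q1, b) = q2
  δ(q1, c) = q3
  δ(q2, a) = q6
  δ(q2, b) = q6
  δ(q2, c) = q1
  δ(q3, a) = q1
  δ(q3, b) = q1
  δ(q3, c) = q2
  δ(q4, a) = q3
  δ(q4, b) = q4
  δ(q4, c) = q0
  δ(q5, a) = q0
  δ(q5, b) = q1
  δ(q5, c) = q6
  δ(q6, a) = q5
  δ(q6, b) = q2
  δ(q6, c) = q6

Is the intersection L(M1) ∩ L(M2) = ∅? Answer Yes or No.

Yes

Converting the expression M1 to a DFA (subset construction, then merging equivalent states) gives the minimal DFA with states {r0, r1, r2, r3, r4, r5, r6}, start state r0, accepting states {r6} and transitions r0: a→r1, b→r2, c→r3; r1: a→r1, b→r1, c→r1; r2: a→r4, b→r2, c→r1; r3: a→r1, b→r1, c→r5; r4: a→r1, b→r6, c→r1; r5: a→r1, b→r1, c→r0; r6: a→r1, b→r1, c→r1.
Exploring the product automaton M1 × M2 from the start pair (r0, q0), following both machines on each input symbol, reaches 17 state pairs: (r0, q0), (r1, q5), (r2, q0), (r3, q3), (r1, q0), (r1, q1), (r1, q6), (r4, q5), (r1, q3), (r5, q2), (r1, q2), (r6, q1), (r0, q1), (r2, q2), (r4, q6), (r2, q6), (r6, q2).
M1 accepts in {r6} and M2 accepts in {q5}; no reachable pair has both components accepting, so no string drives both machines to acceptance simultaneously and L(M1) ∩ L(M2) = ∅.
So no string is accepted by both, and the intersection is empty.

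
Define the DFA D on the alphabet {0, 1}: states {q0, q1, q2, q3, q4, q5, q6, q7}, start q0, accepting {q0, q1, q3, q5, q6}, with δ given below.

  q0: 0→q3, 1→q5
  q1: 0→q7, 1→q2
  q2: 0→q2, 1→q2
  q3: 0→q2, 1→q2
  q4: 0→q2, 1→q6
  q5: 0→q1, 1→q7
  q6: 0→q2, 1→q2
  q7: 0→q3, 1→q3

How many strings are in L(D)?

The useful subgraph on states {q0, q1, q3, q5, q7} is acyclic, so L(D) is finite; the longest accepting path visits 5 useful states, giving maximum string length 4.
Counting accepting paths from q0 by length: 1 of length 0, 2 of length 1, 1 of length 2, 2 of length 3, 2 of length 4. Total 8.

8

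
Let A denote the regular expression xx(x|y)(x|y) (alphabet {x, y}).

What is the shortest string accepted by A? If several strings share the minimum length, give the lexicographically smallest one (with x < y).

By inspection of the expression, no string of length less than 4 matches, and xxxx is the lexicographically first match of length 4.

xxxx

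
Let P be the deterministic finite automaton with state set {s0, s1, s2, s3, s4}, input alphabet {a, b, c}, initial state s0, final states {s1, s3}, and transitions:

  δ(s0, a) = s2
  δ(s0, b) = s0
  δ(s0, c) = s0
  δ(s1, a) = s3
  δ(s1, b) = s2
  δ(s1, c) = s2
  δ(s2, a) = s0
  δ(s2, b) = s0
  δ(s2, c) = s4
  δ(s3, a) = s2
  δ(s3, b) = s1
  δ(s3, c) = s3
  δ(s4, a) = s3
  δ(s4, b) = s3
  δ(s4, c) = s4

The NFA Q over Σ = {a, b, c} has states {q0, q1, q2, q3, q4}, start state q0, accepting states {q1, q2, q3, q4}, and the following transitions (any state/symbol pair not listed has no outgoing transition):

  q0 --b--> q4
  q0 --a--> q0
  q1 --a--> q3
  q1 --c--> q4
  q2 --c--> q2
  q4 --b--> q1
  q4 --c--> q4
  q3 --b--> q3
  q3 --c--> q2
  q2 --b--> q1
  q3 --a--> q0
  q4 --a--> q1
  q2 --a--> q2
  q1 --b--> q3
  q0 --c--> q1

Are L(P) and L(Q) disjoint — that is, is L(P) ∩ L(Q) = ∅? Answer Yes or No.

No

The string aca is accepted by both P and Q.
Hence L(P) ∩ L(Q) ≠ ∅.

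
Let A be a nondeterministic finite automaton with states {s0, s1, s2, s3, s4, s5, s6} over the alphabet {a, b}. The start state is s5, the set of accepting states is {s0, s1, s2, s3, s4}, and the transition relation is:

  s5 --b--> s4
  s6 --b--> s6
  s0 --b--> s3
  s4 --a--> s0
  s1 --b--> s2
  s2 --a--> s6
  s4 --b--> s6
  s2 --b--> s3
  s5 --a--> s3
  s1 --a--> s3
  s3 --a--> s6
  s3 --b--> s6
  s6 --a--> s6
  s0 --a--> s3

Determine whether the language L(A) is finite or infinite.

The useful states (reachable from s5 and able to reach an accepting state) are {s0, s3, s4, s5}.
Restricted to these states the transition graph has no cycle, so every accepting path has bounded length and L is finite.

finite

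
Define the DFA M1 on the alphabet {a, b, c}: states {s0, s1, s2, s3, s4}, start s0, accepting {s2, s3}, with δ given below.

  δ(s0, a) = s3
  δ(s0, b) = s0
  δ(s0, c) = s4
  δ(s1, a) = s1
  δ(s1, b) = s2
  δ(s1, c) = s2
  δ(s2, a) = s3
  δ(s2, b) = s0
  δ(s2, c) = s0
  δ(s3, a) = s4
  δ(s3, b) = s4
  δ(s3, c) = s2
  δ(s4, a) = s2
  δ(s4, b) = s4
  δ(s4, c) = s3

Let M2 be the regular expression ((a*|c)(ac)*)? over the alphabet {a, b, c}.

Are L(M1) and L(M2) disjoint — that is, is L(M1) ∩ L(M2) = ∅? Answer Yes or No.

No

The string a is accepted by both M1 and M2.
Hence L(M1) ∩ L(M2) ≠ ∅.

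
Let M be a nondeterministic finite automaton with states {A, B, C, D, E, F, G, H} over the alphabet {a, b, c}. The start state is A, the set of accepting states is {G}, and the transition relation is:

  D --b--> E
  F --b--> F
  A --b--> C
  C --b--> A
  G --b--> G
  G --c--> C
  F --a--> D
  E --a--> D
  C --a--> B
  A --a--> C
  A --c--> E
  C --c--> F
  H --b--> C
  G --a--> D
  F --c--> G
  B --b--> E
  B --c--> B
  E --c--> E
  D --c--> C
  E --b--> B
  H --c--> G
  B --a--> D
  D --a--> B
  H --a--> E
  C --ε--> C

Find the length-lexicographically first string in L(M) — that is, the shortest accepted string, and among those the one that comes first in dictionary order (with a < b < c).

acc

A breadth-first search from A reaches an accepting state first via the path A → C → F → G on input acc.
No string of length < 3 is accepted (BFS exhausts all shorter strings without reaching an accepting state), and acc is the lexicographically least accepting string of length 3.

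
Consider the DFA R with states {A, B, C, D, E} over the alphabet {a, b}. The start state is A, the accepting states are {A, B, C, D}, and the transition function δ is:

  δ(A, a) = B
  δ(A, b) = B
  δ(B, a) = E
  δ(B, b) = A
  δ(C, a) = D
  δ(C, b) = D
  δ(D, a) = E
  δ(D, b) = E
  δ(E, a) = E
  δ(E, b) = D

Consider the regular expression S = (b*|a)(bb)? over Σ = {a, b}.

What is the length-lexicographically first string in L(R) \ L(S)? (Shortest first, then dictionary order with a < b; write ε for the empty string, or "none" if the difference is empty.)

The string ab is accepted by R but not by S.
No shorter string lies in the difference, and ab is the lexicographically first length-2 string in L(R) \ L(S).

ab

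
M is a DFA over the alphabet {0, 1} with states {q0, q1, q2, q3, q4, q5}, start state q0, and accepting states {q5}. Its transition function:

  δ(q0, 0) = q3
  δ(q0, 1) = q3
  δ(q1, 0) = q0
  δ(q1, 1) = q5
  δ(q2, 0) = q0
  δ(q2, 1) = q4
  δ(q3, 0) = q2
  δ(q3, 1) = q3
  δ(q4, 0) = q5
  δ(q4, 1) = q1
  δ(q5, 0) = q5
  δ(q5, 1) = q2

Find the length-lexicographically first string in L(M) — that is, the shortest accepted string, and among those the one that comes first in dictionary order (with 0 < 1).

A breadth-first search from q0 reaches an accepting state first via the path q0 → q3 → q2 → q4 → q5 on input 0010.
No string of length < 4 is accepted (BFS exhausts all shorter strings without reaching an accepting state), and 0010 is the lexicographically least accepting string of length 4.

0010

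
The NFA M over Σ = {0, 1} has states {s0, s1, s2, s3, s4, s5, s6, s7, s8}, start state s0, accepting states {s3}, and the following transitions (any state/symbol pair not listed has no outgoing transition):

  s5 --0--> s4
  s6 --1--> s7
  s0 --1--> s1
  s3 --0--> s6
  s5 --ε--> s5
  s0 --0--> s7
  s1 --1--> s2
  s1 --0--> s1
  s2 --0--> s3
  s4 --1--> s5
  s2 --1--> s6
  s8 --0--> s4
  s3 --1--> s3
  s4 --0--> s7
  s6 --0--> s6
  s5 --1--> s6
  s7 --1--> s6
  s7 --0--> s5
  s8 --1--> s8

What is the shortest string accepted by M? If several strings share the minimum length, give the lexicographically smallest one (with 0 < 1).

110

A breadth-first search from s0 reaches an accepting state first via the path s0 → s1 → s2 → s3 on input 110.
No string of length < 3 is accepted (BFS exhausts all shorter strings without reaching an accepting state), and 110 is the lexicographically least accepting string of length 3.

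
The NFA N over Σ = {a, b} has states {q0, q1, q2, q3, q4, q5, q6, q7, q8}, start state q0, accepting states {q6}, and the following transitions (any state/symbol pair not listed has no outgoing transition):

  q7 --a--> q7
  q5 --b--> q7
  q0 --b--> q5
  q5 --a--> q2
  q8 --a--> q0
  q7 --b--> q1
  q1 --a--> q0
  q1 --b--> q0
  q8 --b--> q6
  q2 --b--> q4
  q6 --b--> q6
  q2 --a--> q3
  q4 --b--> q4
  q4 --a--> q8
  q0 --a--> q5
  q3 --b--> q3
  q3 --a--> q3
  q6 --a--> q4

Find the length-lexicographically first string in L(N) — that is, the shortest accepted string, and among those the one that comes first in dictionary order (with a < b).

A breadth-first search from q0 reaches an accepting state first via the path q0 → q5 → q2 → q4 → q8 → q6 on input aabab.
No string of length < 5 is accepted (BFS exhausts all shorter strings without reaching an accepting state), and aabab is the lexicographically least accepting string of length 5.

aabab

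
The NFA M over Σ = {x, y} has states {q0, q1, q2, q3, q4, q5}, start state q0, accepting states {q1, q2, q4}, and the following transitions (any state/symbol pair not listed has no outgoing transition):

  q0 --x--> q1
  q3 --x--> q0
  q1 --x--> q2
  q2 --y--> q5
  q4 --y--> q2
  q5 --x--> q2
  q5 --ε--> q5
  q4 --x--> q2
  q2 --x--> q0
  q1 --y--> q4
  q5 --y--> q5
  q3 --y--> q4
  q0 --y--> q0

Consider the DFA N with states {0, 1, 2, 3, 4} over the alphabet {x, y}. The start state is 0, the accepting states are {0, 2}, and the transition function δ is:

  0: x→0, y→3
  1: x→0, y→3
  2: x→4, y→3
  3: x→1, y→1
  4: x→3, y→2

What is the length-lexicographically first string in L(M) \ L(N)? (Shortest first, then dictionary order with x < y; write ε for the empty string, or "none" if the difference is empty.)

The string xy is accepted by M but not by N.
No shorter string lies in the difference, and xy is the lexicographically first length-2 string in L(M) \ L(N).

xy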